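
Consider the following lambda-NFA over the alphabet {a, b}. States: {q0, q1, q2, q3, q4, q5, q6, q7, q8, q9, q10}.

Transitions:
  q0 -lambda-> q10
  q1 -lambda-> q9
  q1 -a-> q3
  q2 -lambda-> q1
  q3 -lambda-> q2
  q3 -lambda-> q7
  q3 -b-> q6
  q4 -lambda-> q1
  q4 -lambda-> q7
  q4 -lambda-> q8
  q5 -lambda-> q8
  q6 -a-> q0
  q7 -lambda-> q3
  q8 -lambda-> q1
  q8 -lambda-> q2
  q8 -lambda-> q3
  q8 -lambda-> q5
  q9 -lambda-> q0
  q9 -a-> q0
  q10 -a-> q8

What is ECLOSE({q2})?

{q0, q1, q2, q9, q10}

Start with {q2}.
From q2 via lambda: add q1.
From q1 via lambda: add q9.
From q9 via lambda: add q0.
From q0 via lambda: add q10.
No new states can be added; the closed set is {q0, q1, q2, q9, q10}.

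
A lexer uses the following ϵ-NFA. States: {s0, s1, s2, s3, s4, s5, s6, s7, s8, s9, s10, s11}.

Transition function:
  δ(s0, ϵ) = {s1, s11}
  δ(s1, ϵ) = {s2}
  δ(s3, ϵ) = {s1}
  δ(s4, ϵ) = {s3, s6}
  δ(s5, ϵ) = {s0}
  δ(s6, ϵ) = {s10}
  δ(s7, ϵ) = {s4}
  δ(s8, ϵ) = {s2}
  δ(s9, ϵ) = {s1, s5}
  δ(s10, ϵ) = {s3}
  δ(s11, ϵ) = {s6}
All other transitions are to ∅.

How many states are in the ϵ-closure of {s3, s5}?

Start with {s3, s5}.
From s3 via ϵ: add s1.
From s5 via ϵ: add s0.
From s0 via ϵ: add s11.
From s1 via ϵ: add s2.
From s11 via ϵ: add s6.
From s6 via ϵ: add s10.
ϵ-closure = {s0, s1, s2, s3, s5, s6, s10, s11}, which has 8 states.

8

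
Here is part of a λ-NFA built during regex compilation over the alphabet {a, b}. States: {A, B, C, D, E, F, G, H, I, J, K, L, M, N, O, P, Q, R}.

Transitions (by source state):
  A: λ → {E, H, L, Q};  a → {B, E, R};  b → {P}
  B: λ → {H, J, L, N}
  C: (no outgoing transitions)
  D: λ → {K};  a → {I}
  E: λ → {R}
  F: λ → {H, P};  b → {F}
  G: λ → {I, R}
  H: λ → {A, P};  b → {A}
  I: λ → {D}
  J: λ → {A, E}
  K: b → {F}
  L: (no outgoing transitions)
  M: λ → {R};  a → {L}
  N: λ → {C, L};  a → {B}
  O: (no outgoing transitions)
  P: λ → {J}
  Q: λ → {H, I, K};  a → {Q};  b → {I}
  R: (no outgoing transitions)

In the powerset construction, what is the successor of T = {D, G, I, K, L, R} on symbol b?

{A, D, E, F, H, I, J, K, L, P, Q, R}

K on b → {F}.
No b-transition from D, G, I, L, R.
Union after reading b: {F}.
Now take the λ-closure:
From F via λ: add H, P.
From H via λ: add A.
From P via λ: add J.
From A via λ: add E, L, Q.
From E via λ: add R.
From Q via λ: add I, K.
From I via λ: add D.
No new states can be added; the closed set is {A, D, E, F, H, I, J, K, L, P, Q, R}.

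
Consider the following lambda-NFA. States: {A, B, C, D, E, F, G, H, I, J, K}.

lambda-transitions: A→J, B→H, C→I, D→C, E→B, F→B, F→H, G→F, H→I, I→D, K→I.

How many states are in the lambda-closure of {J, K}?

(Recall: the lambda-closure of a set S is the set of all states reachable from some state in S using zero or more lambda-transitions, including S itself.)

Start with {J, K}.
From K via lambda: add I.
From I via lambda: add D.
From D via lambda: add C.
lambda-closure = {C, D, I, J, K}, which has 5 states.

5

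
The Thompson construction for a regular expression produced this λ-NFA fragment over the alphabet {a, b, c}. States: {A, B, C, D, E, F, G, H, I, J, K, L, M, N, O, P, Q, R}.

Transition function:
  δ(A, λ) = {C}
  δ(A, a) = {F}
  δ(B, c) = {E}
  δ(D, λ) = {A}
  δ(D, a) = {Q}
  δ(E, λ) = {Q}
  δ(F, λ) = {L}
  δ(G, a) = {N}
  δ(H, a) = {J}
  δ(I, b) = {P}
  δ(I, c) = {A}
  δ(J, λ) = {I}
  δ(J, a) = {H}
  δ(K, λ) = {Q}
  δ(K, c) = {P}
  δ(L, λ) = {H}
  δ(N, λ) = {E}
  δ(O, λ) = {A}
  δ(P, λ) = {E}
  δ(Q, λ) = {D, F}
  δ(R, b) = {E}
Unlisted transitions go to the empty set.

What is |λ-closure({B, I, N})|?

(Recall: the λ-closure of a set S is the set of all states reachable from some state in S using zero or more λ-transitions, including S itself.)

11

Start with {B, I, N}.
From N via λ: add E.
From E via λ: add Q.
From Q via λ: add D, F.
From D via λ: add A.
From F via λ: add L.
From A via λ: add C.
From L via λ: add H.
λ-closure = {A, B, C, D, E, F, H, I, L, N, Q}, which has 11 states.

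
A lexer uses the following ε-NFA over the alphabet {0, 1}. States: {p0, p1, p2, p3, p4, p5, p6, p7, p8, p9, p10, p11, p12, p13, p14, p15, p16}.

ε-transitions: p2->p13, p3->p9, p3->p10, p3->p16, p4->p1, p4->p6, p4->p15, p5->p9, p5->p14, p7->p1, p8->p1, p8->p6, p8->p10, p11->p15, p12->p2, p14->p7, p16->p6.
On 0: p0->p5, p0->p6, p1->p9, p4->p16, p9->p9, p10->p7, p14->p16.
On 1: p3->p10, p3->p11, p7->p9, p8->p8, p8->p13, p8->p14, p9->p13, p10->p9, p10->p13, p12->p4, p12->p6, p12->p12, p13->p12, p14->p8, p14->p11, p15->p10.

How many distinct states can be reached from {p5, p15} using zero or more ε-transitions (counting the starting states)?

6

Start with {p5, p15}.
From p5 via ε: add p9, p14.
From p14 via ε: add p7.
From p7 via ε: add p1.
ε-closure = {p1, p5, p7, p9, p14, p15}, which has 6 states.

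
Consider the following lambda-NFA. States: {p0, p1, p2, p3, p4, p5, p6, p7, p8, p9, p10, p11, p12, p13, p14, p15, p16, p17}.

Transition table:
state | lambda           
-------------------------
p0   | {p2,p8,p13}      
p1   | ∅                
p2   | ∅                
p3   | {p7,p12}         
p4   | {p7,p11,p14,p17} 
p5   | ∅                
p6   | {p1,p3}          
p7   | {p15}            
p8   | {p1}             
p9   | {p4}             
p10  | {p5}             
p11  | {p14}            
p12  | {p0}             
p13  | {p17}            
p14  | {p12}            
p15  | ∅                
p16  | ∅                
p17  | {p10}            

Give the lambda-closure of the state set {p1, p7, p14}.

Start with {p1, p7, p14}.
From p7 via lambda: add p15.
From p14 via lambda: add p12.
From p12 via lambda: add p0.
From p0 via lambda: add p2, p8, p13.
From p13 via lambda: add p17.
From p17 via lambda: add p10.
From p10 via lambda: add p5.
No new states can be added; the closed set is {p0, p1, p2, p5, p7, p8, p10, p12, p13, p14, p15, p17}.

{p0, p1, p2, p5, p7, p8, p10, p12, p13, p14, p15, p17}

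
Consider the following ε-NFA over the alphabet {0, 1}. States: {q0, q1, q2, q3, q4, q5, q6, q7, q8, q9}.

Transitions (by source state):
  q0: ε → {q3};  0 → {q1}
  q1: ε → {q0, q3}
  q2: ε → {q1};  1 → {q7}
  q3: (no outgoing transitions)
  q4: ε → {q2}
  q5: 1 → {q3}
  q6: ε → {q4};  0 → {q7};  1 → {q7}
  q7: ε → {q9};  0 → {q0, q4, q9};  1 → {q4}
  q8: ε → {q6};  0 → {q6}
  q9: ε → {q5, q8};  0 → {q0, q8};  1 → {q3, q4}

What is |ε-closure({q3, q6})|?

6

Start with {q3, q6}.
From q6 via ε: add q4.
From q4 via ε: add q2.
From q2 via ε: add q1.
From q1 via ε: add q0.
ε-closure = {q0, q1, q2, q3, q4, q6}, which has 6 states.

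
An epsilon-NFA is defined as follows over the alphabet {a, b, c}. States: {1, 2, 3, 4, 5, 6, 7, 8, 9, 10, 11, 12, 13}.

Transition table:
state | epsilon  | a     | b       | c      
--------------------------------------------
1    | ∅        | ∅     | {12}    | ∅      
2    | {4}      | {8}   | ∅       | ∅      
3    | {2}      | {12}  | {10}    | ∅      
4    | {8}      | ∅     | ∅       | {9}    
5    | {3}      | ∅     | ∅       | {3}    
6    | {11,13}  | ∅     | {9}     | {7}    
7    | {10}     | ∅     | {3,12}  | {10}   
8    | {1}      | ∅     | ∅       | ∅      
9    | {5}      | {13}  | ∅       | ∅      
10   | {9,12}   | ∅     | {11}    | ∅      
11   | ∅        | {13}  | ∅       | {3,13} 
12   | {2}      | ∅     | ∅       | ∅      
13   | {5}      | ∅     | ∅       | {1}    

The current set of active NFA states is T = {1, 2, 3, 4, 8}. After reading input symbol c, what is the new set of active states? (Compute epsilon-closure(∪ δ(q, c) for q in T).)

{1, 2, 3, 4, 5, 8, 9}

4 on c → {9}.
No c-transition from 1, 2, 3, 8.
Union after reading c: {9}.
Now take the epsilon-closure:
From 9 via epsilon: add 5.
From 5 via epsilon: add 3.
From 3 via epsilon: add 2.
From 2 via epsilon: add 4.
From 4 via epsilon: add 8.
From 8 via epsilon: add 1.
No new states can be added; the closed set is {1, 2, 3, 4, 5, 8, 9}.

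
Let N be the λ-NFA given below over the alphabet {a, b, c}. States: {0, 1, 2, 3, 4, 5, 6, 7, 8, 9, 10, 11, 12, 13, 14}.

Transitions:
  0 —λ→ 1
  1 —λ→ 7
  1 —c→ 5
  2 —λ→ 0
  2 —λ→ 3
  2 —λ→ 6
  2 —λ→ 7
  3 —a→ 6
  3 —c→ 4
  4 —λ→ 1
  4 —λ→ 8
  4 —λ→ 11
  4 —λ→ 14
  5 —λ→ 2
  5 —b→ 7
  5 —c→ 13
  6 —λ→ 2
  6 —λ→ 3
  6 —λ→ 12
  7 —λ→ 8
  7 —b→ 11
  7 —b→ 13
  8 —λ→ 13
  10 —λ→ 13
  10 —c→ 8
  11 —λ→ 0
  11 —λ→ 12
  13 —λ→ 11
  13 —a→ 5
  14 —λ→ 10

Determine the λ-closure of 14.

Start with {14}.
From 14 via λ: add 10.
From 10 via λ: add 13.
From 13 via λ: add 11.
From 11 via λ: add 0, 12.
From 0 via λ: add 1.
From 1 via λ: add 7.
From 7 via λ: add 8.
No new states can be added; the closed set is {0, 1, 7, 8, 10, 11, 12, 13, 14}.

{0, 1, 7, 8, 10, 11, 12, 13, 14}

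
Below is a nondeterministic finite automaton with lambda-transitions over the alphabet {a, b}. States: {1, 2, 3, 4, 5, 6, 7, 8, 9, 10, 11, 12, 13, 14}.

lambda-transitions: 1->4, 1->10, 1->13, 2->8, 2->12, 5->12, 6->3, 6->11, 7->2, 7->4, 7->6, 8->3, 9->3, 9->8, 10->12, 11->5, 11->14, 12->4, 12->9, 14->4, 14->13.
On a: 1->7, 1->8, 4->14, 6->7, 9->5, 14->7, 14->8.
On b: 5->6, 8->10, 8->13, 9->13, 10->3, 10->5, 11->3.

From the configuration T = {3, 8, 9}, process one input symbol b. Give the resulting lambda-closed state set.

8 on b → {10, 13}.
9 on b → {13}.
No b-transition from 3.
Union after reading b: {10, 13}.
Now take the lambda-closure:
From 10 via lambda: add 12.
From 12 via lambda: add 4, 9.
From 9 via lambda: add 3, 8.
No new states can be added; the closed set is {3, 4, 8, 9, 10, 12, 13}.

{3, 4, 8, 9, 10, 12, 13}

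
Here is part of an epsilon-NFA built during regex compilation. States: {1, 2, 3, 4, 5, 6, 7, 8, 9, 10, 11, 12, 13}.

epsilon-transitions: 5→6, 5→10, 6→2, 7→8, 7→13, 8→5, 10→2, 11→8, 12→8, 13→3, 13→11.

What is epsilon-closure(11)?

Start with {11}.
From 11 via epsilon: add 8.
From 8 via epsilon: add 5.
From 5 via epsilon: add 6, 10.
From 6 via epsilon: add 2.
No new states can be added; the closed set is {2, 5, 6, 8, 10, 11}.

{2, 5, 6, 8, 10, 11}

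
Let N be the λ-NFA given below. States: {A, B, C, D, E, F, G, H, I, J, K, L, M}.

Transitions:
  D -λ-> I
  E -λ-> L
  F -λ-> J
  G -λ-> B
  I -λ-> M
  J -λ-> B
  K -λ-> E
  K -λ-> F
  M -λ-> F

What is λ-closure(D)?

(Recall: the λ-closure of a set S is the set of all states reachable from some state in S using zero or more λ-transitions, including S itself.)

{B, D, F, I, J, M}

Start with {D}.
From D via λ: add I.
From I via λ: add M.
From M via λ: add F.
From F via λ: add J.
From J via λ: add B.
No new states can be added; the closed set is {B, D, F, I, J, M}.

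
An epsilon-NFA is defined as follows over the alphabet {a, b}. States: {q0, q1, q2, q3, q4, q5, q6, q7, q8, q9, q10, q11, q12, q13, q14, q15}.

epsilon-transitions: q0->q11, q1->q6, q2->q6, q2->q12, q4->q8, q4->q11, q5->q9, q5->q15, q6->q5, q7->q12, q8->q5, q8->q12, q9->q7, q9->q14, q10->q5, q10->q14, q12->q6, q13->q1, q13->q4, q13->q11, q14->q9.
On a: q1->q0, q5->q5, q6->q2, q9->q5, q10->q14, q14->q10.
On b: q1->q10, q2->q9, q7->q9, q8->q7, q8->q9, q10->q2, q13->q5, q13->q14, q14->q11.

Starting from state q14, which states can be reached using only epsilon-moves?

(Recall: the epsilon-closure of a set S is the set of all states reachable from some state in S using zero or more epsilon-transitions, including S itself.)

{q5, q6, q7, q9, q12, q14, q15}

Start with {q14}.
From q14 via epsilon: add q9.
From q9 via epsilon: add q7.
From q7 via epsilon: add q12.
From q12 via epsilon: add q6.
From q6 via epsilon: add q5.
From q5 via epsilon: add q15.
No new states can be added; the closed set is {q5, q6, q7, q9, q12, q14, q15}.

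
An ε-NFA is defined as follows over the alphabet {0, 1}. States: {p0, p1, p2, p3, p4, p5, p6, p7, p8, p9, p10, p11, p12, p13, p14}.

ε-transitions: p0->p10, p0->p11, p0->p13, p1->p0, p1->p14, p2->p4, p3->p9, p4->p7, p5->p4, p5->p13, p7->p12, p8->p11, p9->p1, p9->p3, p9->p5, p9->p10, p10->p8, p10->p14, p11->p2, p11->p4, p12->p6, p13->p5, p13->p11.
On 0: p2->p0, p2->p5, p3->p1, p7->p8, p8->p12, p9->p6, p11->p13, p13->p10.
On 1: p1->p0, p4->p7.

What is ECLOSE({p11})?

{p2, p4, p6, p7, p11, p12}

Start with {p11}.
From p11 via ε: add p2, p4.
From p4 via ε: add p7.
From p7 via ε: add p12.
From p12 via ε: add p6.
No new states can be added; the closed set is {p2, p4, p6, p7, p11, p12}.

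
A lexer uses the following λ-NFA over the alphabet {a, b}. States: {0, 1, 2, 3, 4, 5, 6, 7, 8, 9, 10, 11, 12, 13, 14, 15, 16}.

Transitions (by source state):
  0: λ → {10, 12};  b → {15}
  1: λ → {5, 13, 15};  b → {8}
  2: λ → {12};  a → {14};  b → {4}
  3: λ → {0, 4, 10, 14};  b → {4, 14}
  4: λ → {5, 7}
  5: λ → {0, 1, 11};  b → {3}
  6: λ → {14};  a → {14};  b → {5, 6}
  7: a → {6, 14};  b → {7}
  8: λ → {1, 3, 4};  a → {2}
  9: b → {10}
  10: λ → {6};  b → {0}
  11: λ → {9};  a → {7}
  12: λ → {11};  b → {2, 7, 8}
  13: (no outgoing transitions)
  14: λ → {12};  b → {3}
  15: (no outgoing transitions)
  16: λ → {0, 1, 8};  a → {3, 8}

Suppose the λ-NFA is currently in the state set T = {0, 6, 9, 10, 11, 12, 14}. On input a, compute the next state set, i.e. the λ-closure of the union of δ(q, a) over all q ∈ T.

6 on a → {14}.
11 on a → {7}.
No a-transition from 0, 9, 10, 12, 14.
Union after reading a: {7, 14}.
Now take the λ-closure:
From 14 via λ: add 12.
From 12 via λ: add 11.
From 11 via λ: add 9.
No new states can be added; the closed set is {7, 9, 11, 12, 14}.

{7, 9, 11, 12, 14}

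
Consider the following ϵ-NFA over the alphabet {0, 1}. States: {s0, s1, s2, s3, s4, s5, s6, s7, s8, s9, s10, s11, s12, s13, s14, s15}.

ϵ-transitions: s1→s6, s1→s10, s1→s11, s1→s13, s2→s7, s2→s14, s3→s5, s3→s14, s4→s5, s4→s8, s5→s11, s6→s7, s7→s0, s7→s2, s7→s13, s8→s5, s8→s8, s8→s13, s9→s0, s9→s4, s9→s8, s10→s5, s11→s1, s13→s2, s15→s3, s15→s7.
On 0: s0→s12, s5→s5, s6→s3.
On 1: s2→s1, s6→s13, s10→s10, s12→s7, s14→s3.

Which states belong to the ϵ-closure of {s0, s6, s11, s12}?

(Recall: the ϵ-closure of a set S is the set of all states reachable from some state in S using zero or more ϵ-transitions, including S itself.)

Start with {s0, s6, s11, s12}.
From s6 via ϵ: add s7.
From s11 via ϵ: add s1.
From s1 via ϵ: add s10, s13.
From s7 via ϵ: add s2.
From s2 via ϵ: add s14.
From s10 via ϵ: add s5.
No new states can be added; the closed set is {s0, s1, s2, s5, s6, s7, s10, s11, s12, s13, s14}.

{s0, s1, s2, s5, s6, s7, s10, s11, s12, s13, s14}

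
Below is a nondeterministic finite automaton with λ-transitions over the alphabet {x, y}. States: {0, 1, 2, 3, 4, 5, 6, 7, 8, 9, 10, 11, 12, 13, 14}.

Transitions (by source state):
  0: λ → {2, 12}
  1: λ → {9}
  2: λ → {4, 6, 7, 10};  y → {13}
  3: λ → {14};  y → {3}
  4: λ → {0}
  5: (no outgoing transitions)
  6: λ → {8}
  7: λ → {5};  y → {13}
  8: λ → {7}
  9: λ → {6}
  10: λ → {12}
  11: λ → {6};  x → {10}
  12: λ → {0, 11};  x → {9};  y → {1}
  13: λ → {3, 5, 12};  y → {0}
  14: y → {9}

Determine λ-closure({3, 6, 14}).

{3, 5, 6, 7, 8, 14}

Start with {3, 6, 14}.
From 6 via λ: add 8.
From 8 via λ: add 7.
From 7 via λ: add 5.
No new states can be added; the closed set is {3, 5, 6, 7, 8, 14}.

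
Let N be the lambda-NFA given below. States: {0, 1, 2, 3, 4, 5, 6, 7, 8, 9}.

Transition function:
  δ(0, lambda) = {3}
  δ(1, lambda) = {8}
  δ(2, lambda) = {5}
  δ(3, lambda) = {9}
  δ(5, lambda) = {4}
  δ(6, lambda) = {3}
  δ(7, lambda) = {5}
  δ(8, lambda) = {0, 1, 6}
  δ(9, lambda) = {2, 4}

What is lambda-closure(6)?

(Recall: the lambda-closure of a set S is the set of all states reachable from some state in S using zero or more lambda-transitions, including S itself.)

{2, 3, 4, 5, 6, 9}

Start with {6}.
From 6 via lambda: add 3.
From 3 via lambda: add 9.
From 9 via lambda: add 2, 4.
From 2 via lambda: add 5.
No new states can be added; the closed set is {2, 3, 4, 5, 6, 9}.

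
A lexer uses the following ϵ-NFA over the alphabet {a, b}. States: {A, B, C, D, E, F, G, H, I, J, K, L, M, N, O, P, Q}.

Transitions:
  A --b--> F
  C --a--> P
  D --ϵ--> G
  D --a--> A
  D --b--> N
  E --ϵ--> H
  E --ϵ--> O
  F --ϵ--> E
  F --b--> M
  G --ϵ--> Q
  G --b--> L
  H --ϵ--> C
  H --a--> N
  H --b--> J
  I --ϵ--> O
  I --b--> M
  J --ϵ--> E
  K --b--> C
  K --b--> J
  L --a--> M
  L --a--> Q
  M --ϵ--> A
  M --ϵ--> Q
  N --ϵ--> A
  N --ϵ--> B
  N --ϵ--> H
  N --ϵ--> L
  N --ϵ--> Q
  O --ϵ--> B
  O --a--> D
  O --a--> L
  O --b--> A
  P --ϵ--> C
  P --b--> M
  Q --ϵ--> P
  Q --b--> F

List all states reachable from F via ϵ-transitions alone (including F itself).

Start with {F}.
From F via ϵ: add E.
From E via ϵ: add H, O.
From H via ϵ: add C.
From O via ϵ: add B.
No new states can be added; the closed set is {B, C, E, F, H, O}.

{B, C, E, F, H, O}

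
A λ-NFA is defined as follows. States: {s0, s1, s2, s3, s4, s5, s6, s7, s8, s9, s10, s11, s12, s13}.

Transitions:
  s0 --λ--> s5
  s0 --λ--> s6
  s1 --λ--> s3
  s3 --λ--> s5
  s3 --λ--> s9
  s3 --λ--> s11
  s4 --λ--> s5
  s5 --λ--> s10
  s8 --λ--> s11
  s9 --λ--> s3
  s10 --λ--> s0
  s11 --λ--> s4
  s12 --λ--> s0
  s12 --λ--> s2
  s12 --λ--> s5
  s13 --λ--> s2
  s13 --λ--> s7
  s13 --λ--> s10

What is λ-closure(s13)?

Start with {s13}.
From s13 via λ: add s2, s7, s10.
From s10 via λ: add s0.
From s0 via λ: add s5, s6.
No new states can be added; the closed set is {s0, s2, s5, s6, s7, s10, s13}.

{s0, s2, s5, s6, s7, s10, s13}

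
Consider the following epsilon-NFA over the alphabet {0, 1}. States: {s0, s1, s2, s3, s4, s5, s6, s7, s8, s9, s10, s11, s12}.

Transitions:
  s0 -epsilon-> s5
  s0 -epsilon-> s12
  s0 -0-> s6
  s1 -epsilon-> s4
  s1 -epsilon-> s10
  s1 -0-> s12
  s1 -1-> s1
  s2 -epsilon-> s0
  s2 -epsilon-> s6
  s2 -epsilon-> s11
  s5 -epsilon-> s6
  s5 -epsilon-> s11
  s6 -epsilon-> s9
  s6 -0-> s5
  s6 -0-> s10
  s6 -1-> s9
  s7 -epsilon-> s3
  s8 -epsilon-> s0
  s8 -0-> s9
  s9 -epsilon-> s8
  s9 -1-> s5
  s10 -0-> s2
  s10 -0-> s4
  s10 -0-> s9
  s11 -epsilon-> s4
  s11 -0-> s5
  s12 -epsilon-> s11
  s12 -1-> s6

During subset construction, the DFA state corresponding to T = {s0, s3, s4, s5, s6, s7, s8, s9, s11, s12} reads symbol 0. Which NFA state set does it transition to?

s0 on 0 → {s6}.
s6 on 0 → {s5, s10}.
s8 on 0 → {s9}.
s11 on 0 → {s5}.
No 0-transition from s3, s4, s5, s7, s9, s12.
Union after reading 0: {s5, s6, s9, s10}.
Now take the epsilon-closure:
From s5 via epsilon: add s11.
From s9 via epsilon: add s8.
From s8 via epsilon: add s0.
From s11 via epsilon: add s4.
From s0 via epsilon: add s12.
No new states can be added; the closed set is {s0, s4, s5, s6, s8, s9, s10, s11, s12}.

{s0, s4, s5, s6, s8, s9, s10, s11, s12}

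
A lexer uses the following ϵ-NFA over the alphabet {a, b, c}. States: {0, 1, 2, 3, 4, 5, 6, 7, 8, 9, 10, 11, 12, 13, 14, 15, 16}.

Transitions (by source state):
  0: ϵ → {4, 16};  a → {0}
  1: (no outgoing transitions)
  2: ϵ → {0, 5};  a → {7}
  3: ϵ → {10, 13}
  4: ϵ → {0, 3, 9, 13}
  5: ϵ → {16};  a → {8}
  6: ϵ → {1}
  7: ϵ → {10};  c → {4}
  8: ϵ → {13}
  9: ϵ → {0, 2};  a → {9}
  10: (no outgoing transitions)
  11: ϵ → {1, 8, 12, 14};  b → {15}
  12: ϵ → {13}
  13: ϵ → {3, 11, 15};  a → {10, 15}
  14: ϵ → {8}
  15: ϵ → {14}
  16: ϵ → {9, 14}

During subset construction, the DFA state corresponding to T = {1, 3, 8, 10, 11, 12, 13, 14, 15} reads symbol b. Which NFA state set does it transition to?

{1, 3, 8, 10, 11, 12, 13, 14, 15}

11 on b → {15}.
No b-transition from 1, 3, 8, 10, 12, 13, 14, 15.
Union after reading b: {15}.
Now take the ϵ-closure:
From 15 via ϵ: add 14.
From 14 via ϵ: add 8.
From 8 via ϵ: add 13.
From 13 via ϵ: add 3, 11.
From 3 via ϵ: add 10.
From 11 via ϵ: add 1, 12.
No new states can be added; the closed set is {1, 3, 8, 10, 11, 12, 13, 14, 15}.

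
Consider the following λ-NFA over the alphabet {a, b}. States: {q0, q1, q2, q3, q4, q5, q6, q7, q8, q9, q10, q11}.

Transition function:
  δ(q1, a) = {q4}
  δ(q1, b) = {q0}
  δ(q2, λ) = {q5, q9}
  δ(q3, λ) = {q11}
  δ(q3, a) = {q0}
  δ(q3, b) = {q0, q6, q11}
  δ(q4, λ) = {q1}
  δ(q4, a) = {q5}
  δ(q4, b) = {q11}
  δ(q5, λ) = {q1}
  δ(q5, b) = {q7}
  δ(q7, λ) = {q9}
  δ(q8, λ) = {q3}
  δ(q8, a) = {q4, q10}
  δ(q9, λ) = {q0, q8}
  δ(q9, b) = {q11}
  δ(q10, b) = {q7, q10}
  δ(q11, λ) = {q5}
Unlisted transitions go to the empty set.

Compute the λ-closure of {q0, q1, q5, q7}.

{q0, q1, q3, q5, q7, q8, q9, q11}

Start with {q0, q1, q5, q7}.
From q7 via λ: add q9.
From q9 via λ: add q8.
From q8 via λ: add q3.
From q3 via λ: add q11.
No new states can be added; the closed set is {q0, q1, q3, q5, q7, q8, q9, q11}.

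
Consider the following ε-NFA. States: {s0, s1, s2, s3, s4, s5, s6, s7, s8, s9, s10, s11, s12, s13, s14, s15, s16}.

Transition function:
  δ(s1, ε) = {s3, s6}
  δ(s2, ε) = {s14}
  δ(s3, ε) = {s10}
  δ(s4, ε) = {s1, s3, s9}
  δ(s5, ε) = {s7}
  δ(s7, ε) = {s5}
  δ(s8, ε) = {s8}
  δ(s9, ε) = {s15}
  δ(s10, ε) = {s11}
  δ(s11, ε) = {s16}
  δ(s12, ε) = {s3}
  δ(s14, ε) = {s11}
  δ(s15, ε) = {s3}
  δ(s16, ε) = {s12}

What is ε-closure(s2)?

Start with {s2}.
From s2 via ε: add s14.
From s14 via ε: add s11.
From s11 via ε: add s16.
From s16 via ε: add s12.
From s12 via ε: add s3.
From s3 via ε: add s10.
No new states can be added; the closed set is {s2, s3, s10, s11, s12, s14, s16}.

{s2, s3, s10, s11, s12, s14, s16}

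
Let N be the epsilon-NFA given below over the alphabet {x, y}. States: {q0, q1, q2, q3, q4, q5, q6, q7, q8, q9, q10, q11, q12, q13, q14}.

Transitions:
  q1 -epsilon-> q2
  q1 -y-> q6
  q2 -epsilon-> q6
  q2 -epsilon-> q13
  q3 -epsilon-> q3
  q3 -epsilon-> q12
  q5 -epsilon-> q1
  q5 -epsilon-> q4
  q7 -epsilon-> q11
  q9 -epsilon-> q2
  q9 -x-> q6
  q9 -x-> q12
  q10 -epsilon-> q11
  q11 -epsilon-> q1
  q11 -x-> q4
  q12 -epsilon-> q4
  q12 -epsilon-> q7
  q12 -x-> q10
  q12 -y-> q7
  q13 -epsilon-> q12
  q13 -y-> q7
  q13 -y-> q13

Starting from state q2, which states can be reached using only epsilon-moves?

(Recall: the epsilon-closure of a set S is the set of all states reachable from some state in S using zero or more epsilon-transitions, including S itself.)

{q1, q2, q4, q6, q7, q11, q12, q13}

Start with {q2}.
From q2 via epsilon: add q6, q13.
From q13 via epsilon: add q12.
From q12 via epsilon: add q4, q7.
From q7 via epsilon: add q11.
From q11 via epsilon: add q1.
No new states can be added; the closed set is {q1, q2, q4, q6, q7, q11, q12, q13}.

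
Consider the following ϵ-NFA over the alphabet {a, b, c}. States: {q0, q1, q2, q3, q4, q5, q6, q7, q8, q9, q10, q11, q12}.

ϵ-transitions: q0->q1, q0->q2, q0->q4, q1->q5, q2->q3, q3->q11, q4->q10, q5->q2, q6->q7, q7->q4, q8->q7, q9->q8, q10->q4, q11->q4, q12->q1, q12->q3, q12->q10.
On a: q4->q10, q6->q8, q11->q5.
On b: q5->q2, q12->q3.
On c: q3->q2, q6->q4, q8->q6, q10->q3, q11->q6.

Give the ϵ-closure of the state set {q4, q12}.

{q1, q2, q3, q4, q5, q10, q11, q12}

Start with {q4, q12}.
From q4 via ϵ: add q10.
From q12 via ϵ: add q1, q3.
From q1 via ϵ: add q5.
From q3 via ϵ: add q11.
From q5 via ϵ: add q2.
No new states can be added; the closed set is {q1, q2, q3, q4, q5, q10, q11, q12}.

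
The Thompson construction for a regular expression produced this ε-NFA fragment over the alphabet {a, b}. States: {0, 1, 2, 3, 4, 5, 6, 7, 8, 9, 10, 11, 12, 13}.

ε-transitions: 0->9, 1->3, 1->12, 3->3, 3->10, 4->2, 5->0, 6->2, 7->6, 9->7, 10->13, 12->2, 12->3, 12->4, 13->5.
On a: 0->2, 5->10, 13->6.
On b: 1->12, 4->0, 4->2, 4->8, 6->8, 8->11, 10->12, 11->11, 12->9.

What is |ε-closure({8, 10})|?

9

Start with {8, 10}.
From 10 via ε: add 13.
From 13 via ε: add 5.
From 5 via ε: add 0.
From 0 via ε: add 9.
From 9 via ε: add 7.
From 7 via ε: add 6.
From 6 via ε: add 2.
ε-closure = {0, 2, 5, 6, 7, 8, 9, 10, 13}, which has 9 states.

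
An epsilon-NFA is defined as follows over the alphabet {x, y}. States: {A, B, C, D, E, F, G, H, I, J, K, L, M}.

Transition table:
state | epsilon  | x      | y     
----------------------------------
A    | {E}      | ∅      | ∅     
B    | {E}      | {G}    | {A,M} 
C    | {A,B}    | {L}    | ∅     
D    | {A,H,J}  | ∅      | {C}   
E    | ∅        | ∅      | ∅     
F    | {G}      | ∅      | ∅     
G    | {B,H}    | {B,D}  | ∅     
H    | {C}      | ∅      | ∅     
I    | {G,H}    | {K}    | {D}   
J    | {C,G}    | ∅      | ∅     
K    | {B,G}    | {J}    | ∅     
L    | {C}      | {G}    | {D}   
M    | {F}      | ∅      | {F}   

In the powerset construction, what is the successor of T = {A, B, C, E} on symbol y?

B on y → {A, M}.
No y-transition from A, C, E.
Union after reading y: {A, M}.
Now take the epsilon-closure:
From A via epsilon: add E.
From M via epsilon: add F.
From F via epsilon: add G.
From G via epsilon: add B, H.
From H via epsilon: add C.
No new states can be added; the closed set is {A, B, C, E, F, G, H, M}.

{A, B, C, E, F, G, H, M}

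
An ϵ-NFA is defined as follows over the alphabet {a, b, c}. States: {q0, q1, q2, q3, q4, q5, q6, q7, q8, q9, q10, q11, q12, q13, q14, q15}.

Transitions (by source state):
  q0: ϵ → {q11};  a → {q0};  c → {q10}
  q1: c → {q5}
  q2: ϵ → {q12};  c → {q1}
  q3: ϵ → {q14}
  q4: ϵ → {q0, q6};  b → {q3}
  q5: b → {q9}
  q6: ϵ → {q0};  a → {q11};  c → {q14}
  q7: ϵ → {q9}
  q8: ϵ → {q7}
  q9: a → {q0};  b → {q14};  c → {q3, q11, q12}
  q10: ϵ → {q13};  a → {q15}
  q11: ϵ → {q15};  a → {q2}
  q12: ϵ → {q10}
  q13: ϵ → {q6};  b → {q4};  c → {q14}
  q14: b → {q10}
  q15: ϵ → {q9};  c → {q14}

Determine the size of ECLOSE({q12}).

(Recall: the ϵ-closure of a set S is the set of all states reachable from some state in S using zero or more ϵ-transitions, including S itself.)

Start with {q12}.
From q12 via ϵ: add q10.
From q10 via ϵ: add q13.
From q13 via ϵ: add q6.
From q6 via ϵ: add q0.
From q0 via ϵ: add q11.
From q11 via ϵ: add q15.
From q15 via ϵ: add q9.
ϵ-closure = {q0, q6, q9, q10, q11, q12, q13, q15}, which has 8 states.

8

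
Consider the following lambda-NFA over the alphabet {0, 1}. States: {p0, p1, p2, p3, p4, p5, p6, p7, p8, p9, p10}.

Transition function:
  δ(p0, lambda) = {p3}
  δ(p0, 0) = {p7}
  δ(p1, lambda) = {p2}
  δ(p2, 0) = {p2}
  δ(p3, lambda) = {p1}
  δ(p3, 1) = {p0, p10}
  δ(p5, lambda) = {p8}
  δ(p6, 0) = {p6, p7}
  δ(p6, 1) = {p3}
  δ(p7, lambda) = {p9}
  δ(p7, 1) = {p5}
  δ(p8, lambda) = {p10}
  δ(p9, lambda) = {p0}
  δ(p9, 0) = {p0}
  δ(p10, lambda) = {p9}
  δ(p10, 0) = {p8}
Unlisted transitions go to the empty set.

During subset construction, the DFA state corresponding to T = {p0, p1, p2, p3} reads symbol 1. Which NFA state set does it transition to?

{p0, p1, p2, p3, p9, p10}

p3 on 1 → {p0, p10}.
No 1-transition from p0, p1, p2.
Union after reading 1: {p0, p10}.
Now take the lambda-closure:
From p0 via lambda: add p3.
From p10 via lambda: add p9.
From p3 via lambda: add p1.
From p1 via lambda: add p2.
No new states can be added; the closed set is {p0, p1, p2, p3, p9, p10}.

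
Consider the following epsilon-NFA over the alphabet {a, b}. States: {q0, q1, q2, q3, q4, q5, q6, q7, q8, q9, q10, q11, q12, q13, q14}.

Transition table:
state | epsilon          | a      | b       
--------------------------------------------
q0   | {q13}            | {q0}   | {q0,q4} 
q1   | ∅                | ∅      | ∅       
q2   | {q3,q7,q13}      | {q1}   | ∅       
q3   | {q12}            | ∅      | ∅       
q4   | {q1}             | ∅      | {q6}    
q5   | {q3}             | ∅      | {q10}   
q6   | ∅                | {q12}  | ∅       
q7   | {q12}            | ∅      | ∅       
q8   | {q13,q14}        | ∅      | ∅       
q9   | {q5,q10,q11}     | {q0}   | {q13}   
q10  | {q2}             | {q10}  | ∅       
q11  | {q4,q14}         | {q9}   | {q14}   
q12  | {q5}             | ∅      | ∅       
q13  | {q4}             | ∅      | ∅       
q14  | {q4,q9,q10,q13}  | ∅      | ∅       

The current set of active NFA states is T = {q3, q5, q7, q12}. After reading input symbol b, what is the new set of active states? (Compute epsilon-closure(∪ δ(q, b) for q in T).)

q5 on b → {q10}.
No b-transition from q3, q7, q12.
Union after reading b: {q10}.
Now take the epsilon-closure:
From q10 via epsilon: add q2.
From q2 via epsilon: add q3, q7, q13.
From q3 via epsilon: add q12.
From q13 via epsilon: add q4.
From q4 via epsilon: add q1.
From q12 via epsilon: add q5.
No new states can be added; the closed set is {q1, q2, q3, q4, q5, q7, q10, q12, q13}.

{q1, q2, q3, q4, q5, q7, q10, q12, q13}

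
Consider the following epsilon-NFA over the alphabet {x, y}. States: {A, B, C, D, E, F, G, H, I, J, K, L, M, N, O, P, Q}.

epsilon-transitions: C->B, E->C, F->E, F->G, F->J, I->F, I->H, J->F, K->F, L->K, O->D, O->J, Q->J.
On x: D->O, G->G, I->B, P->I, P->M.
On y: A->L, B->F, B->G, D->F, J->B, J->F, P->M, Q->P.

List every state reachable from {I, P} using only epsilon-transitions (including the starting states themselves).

Start with {I, P}.
From I via epsilon: add F, H.
From F via epsilon: add E, G, J.
From E via epsilon: add C.
From C via epsilon: add B.
No new states can be added; the closed set is {B, C, E, F, G, H, I, J, P}.

{B, C, E, F, G, H, I, J, P}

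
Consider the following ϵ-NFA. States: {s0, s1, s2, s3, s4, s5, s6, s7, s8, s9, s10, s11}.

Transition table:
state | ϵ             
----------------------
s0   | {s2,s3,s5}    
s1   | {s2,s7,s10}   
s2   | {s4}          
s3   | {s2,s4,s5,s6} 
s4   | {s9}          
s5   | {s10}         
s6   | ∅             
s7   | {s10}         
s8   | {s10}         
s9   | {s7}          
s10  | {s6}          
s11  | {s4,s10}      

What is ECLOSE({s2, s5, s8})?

Start with {s2, s5, s8}.
From s2 via ϵ: add s4.
From s5 via ϵ: add s10.
From s4 via ϵ: add s9.
From s10 via ϵ: add s6.
From s9 via ϵ: add s7.
No new states can be added; the closed set is {s2, s4, s5, s6, s7, s8, s9, s10}.

{s2, s4, s5, s6, s7, s8, s9, s10}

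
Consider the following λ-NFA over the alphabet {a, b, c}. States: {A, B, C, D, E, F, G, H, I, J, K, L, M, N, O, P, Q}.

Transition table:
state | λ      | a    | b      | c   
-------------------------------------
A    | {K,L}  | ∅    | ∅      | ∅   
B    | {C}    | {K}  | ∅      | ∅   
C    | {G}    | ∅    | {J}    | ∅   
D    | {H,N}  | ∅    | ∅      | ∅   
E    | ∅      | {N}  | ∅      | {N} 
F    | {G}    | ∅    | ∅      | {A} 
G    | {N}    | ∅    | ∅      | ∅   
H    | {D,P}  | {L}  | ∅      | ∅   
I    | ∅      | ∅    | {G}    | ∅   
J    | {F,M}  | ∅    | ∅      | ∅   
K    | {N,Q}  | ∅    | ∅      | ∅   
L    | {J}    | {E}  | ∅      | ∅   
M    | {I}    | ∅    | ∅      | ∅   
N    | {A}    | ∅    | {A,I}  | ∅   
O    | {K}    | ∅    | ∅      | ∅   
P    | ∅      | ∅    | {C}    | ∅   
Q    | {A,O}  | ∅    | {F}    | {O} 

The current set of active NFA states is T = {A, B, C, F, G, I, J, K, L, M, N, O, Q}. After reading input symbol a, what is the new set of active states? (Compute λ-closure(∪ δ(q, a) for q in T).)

{A, E, F, G, I, J, K, L, M, N, O, Q}

B on a → {K}.
L on a → {E}.
No a-transition from A, C, F, G, I, J, K, M, N, O, Q.
Union after reading a: {E, K}.
Now take the λ-closure:
From K via λ: add N, Q.
From N via λ: add A.
From Q via λ: add O.
From A via λ: add L.
From L via λ: add J.
From J via λ: add F, M.
From F via λ: add G.
From M via λ: add I.
No new states can be added; the closed set is {A, E, F, G, I, J, K, L, M, N, O, Q}.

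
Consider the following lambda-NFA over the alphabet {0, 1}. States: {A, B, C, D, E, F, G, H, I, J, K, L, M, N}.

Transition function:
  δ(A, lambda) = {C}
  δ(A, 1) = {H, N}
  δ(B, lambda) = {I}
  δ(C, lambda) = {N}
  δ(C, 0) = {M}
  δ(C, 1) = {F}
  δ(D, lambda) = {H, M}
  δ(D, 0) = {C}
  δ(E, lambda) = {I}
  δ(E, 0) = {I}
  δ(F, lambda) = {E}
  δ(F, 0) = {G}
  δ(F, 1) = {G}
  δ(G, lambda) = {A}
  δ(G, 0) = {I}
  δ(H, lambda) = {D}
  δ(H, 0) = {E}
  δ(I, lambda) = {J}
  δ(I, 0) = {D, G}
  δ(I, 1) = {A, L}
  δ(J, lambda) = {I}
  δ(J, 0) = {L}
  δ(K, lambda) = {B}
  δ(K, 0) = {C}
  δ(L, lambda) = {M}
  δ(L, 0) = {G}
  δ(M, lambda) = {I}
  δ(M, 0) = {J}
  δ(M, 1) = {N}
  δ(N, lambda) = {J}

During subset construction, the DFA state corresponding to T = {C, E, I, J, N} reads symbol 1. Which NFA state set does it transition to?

{A, C, E, F, I, J, L, M, N}

C on 1 → {F}.
I on 1 → {A, L}.
No 1-transition from E, J, N.
Union after reading 1: {A, F, L}.
Now take the lambda-closure:
From A via lambda: add C.
From F via lambda: add E.
From L via lambda: add M.
From C via lambda: add N.
From E via lambda: add I.
From I via lambda: add J.
No new states can be added; the closed set is {A, C, E, F, I, J, L, M, N}.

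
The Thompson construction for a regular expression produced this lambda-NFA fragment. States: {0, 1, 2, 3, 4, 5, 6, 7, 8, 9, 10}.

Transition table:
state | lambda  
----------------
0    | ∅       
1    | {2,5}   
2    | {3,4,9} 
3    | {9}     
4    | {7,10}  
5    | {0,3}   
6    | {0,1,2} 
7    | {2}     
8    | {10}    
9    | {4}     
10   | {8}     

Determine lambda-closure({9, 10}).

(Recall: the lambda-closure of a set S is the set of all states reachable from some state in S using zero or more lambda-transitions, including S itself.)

Start with {9, 10}.
From 9 via lambda: add 4.
From 10 via lambda: add 8.
From 4 via lambda: add 7.
From 7 via lambda: add 2.
From 2 via lambda: add 3.
No new states can be added; the closed set is {2, 3, 4, 7, 8, 9, 10}.

{2, 3, 4, 7, 8, 9, 10}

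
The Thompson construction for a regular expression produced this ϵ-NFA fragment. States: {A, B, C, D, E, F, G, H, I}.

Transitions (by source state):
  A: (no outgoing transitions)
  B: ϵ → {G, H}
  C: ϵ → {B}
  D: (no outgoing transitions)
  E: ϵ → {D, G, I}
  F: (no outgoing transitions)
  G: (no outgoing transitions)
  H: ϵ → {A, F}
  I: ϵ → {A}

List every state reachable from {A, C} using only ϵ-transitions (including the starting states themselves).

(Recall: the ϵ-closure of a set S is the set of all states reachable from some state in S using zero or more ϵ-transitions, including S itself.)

{A, B, C, F, G, H}

Start with {A, C}.
From C via ϵ: add B.
From B via ϵ: add G, H.
From H via ϵ: add F.
No new states can be added; the closed set is {A, B, C, F, G, H}.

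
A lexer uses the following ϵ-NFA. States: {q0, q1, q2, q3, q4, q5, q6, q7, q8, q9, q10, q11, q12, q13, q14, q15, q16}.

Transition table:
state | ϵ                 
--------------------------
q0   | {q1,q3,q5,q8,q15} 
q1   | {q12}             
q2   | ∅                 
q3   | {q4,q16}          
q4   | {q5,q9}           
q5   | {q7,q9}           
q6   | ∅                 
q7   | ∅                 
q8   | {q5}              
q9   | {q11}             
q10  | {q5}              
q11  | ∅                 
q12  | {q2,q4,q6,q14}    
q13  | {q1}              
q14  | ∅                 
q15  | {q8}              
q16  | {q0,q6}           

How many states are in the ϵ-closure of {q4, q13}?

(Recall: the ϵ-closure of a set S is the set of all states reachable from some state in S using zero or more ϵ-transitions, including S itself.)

11

Start with {q4, q13}.
From q4 via ϵ: add q5, q9.
From q13 via ϵ: add q1.
From q1 via ϵ: add q12.
From q5 via ϵ: add q7.
From q9 via ϵ: add q11.
From q12 via ϵ: add q2, q6, q14.
ϵ-closure = {q1, q2, q4, q5, q6, q7, q9, q11, q12, q13, q14}, which has 11 states.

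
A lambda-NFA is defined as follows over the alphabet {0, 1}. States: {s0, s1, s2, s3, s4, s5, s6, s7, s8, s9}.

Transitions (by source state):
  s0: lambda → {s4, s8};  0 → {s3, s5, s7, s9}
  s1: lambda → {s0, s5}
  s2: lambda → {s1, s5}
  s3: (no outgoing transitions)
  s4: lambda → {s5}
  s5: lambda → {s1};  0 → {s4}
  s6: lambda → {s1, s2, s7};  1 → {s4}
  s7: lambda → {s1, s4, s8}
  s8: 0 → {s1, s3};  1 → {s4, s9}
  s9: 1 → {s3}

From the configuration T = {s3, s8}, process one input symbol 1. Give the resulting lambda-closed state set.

{s0, s1, s4, s5, s8, s9}

s8 on 1 → {s4, s9}.
No 1-transition from s3.
Union after reading 1: {s4, s9}.
Now take the lambda-closure:
From s4 via lambda: add s5.
From s5 via lambda: add s1.
From s1 via lambda: add s0.
From s0 via lambda: add s8.
No new states can be added; the closed set is {s0, s1, s4, s5, s8, s9}.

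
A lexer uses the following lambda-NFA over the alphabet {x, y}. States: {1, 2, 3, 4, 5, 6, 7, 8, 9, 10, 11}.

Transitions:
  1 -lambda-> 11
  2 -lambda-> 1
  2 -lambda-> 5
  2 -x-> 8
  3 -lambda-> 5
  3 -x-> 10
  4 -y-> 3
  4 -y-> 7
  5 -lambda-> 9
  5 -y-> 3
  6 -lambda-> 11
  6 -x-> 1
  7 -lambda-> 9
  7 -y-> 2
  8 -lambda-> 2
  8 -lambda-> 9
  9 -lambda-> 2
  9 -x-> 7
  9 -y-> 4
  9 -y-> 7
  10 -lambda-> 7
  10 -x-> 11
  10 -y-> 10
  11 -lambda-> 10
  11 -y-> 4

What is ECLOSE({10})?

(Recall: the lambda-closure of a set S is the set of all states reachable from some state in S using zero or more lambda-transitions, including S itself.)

{1, 2, 5, 7, 9, 10, 11}

Start with {10}.
From 10 via lambda: add 7.
From 7 via lambda: add 9.
From 9 via lambda: add 2.
From 2 via lambda: add 1, 5.
From 1 via lambda: add 11.
No new states can be added; the closed set is {1, 2, 5, 7, 9, 10, 11}.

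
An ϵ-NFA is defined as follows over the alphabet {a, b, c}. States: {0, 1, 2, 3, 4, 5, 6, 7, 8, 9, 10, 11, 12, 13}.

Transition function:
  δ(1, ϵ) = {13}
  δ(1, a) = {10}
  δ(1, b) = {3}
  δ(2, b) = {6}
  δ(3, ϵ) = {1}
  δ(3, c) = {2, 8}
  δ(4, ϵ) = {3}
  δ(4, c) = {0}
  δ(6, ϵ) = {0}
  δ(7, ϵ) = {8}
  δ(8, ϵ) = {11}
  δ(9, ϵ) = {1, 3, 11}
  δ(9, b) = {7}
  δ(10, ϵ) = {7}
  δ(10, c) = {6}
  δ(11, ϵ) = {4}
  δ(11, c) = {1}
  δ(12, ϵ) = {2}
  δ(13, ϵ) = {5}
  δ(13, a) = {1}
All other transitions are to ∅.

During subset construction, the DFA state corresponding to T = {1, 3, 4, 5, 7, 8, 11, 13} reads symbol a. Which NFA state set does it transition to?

1 on a → {10}.
13 on a → {1}.
No a-transition from 3, 4, 5, 7, 8, 11.
Union after reading a: {1, 10}.
Now take the ϵ-closure:
From 1 via ϵ: add 13.
From 10 via ϵ: add 7.
From 7 via ϵ: add 8.
From 13 via ϵ: add 5.
From 8 via ϵ: add 11.
From 11 via ϵ: add 4.
From 4 via ϵ: add 3.
No new states can be added; the closed set is {1, 3, 4, 5, 7, 8, 10, 11, 13}.

{1, 3, 4, 5, 7, 8, 10, 11, 13}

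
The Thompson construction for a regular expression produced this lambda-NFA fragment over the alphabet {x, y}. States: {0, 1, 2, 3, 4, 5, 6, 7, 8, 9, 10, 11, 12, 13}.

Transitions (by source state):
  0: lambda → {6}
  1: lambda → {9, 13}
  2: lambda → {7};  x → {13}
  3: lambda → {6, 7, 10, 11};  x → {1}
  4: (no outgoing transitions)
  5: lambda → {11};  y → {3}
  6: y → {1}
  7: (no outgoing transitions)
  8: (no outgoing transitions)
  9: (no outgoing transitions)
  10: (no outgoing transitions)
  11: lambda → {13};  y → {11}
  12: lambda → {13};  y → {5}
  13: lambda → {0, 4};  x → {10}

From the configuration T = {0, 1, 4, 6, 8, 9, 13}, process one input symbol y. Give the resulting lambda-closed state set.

6 on y → {1}.
No y-transition from 0, 1, 4, 8, 9, 13.
Union after reading y: {1}.
Now take the lambda-closure:
From 1 via lambda: add 9, 13.
From 13 via lambda: add 0, 4.
From 0 via lambda: add 6.
No new states can be added; the closed set is {0, 1, 4, 6, 9, 13}.

{0, 1, 4, 6, 9, 13}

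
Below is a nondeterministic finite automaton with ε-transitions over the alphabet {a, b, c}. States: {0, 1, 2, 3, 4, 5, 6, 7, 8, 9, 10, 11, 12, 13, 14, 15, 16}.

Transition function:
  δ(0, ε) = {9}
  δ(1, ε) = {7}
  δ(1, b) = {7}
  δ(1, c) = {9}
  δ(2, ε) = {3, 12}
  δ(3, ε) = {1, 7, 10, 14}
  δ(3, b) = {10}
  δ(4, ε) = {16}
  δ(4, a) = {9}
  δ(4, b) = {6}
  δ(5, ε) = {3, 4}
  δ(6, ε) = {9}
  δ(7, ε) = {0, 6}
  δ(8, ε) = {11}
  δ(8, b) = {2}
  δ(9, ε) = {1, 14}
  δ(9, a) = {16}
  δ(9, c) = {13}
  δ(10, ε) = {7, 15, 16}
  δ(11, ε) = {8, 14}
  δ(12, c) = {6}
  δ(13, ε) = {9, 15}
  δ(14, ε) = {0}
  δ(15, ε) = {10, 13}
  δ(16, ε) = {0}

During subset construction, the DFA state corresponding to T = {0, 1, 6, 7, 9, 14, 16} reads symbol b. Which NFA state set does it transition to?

1 on b → {7}.
No b-transition from 0, 6, 7, 9, 14, 16.
Union after reading b: {7}.
Now take the ε-closure:
From 7 via ε: add 0, 6.
From 0 via ε: add 9.
From 9 via ε: add 1, 14.
No new states can be added; the closed set is {0, 1, 6, 7, 9, 14}.

{0, 1, 6, 7, 9, 14}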